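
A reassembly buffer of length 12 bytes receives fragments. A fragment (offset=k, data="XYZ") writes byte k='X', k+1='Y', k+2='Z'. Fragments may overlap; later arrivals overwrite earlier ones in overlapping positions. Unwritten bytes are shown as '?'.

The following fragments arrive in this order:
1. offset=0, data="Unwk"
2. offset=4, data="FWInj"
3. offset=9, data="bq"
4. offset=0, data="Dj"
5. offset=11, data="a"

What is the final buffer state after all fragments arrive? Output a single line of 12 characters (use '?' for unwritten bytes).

Fragment 1: offset=0 data="Unwk" -> buffer=Unwk????????
Fragment 2: offset=4 data="FWInj" -> buffer=UnwkFWInj???
Fragment 3: offset=9 data="bq" -> buffer=UnwkFWInjbq?
Fragment 4: offset=0 data="Dj" -> buffer=DjwkFWInjbq?
Fragment 5: offset=11 data="a" -> buffer=DjwkFWInjbqa

Answer: DjwkFWInjbqa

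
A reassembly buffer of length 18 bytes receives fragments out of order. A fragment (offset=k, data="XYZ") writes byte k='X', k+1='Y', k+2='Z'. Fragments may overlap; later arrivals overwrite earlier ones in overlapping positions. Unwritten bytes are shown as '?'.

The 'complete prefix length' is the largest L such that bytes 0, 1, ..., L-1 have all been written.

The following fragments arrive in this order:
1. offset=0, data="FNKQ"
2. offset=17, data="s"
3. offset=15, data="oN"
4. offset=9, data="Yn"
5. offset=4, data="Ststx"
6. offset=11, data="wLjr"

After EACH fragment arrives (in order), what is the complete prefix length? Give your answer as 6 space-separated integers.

Fragment 1: offset=0 data="FNKQ" -> buffer=FNKQ?????????????? -> prefix_len=4
Fragment 2: offset=17 data="s" -> buffer=FNKQ?????????????s -> prefix_len=4
Fragment 3: offset=15 data="oN" -> buffer=FNKQ???????????oNs -> prefix_len=4
Fragment 4: offset=9 data="Yn" -> buffer=FNKQ?????Yn????oNs -> prefix_len=4
Fragment 5: offset=4 data="Ststx" -> buffer=FNKQStstxYn????oNs -> prefix_len=11
Fragment 6: offset=11 data="wLjr" -> buffer=FNKQStstxYnwLjroNs -> prefix_len=18

Answer: 4 4 4 4 11 18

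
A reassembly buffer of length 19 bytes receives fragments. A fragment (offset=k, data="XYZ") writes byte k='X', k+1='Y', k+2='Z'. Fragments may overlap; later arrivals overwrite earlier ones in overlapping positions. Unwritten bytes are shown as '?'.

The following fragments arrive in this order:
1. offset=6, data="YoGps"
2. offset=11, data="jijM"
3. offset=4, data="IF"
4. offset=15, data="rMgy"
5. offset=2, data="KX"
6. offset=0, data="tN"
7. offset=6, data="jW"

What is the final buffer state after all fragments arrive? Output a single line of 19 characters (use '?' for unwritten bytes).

Fragment 1: offset=6 data="YoGps" -> buffer=??????YoGps????????
Fragment 2: offset=11 data="jijM" -> buffer=??????YoGpsjijM????
Fragment 3: offset=4 data="IF" -> buffer=????IFYoGpsjijM????
Fragment 4: offset=15 data="rMgy" -> buffer=????IFYoGpsjijMrMgy
Fragment 5: offset=2 data="KX" -> buffer=??KXIFYoGpsjijMrMgy
Fragment 6: offset=0 data="tN" -> buffer=tNKXIFYoGpsjijMrMgy
Fragment 7: offset=6 data="jW" -> buffer=tNKXIFjWGpsjijMrMgy

Answer: tNKXIFjWGpsjijMrMgy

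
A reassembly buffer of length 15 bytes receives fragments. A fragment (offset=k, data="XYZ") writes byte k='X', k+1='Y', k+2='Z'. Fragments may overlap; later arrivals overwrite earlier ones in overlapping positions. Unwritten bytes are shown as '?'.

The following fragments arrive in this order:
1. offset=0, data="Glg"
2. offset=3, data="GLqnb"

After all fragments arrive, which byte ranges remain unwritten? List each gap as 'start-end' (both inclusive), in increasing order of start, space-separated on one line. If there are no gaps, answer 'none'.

Fragment 1: offset=0 len=3
Fragment 2: offset=3 len=5
Gaps: 8-14

Answer: 8-14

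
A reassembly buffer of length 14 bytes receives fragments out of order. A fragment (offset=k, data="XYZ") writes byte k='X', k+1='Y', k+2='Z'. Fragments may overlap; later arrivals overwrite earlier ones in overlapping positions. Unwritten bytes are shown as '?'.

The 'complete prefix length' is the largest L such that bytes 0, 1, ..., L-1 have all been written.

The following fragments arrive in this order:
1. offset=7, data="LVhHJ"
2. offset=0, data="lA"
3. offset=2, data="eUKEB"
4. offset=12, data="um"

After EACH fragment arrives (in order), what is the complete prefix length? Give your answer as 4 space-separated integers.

Fragment 1: offset=7 data="LVhHJ" -> buffer=???????LVhHJ?? -> prefix_len=0
Fragment 2: offset=0 data="lA" -> buffer=lA?????LVhHJ?? -> prefix_len=2
Fragment 3: offset=2 data="eUKEB" -> buffer=lAeUKEBLVhHJ?? -> prefix_len=12
Fragment 4: offset=12 data="um" -> buffer=lAeUKEBLVhHJum -> prefix_len=14

Answer: 0 2 12 14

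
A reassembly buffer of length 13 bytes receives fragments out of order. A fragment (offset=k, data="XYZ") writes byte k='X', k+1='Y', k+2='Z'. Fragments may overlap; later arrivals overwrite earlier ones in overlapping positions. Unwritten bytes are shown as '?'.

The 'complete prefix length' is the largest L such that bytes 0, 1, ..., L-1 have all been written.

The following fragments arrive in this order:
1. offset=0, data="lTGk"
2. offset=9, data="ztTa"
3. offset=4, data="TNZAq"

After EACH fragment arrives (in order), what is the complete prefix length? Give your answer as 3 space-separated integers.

Fragment 1: offset=0 data="lTGk" -> buffer=lTGk????????? -> prefix_len=4
Fragment 2: offset=9 data="ztTa" -> buffer=lTGk?????ztTa -> prefix_len=4
Fragment 3: offset=4 data="TNZAq" -> buffer=lTGkTNZAqztTa -> prefix_len=13

Answer: 4 4 13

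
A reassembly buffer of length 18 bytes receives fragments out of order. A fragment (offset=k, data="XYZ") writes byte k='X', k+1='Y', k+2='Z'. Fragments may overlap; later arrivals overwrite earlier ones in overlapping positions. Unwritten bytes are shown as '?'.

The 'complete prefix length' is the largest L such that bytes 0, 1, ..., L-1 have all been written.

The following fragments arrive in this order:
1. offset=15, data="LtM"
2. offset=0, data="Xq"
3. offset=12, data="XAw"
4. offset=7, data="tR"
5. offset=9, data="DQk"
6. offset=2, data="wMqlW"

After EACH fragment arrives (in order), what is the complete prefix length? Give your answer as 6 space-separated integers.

Answer: 0 2 2 2 2 18

Derivation:
Fragment 1: offset=15 data="LtM" -> buffer=???????????????LtM -> prefix_len=0
Fragment 2: offset=0 data="Xq" -> buffer=Xq?????????????LtM -> prefix_len=2
Fragment 3: offset=12 data="XAw" -> buffer=Xq??????????XAwLtM -> prefix_len=2
Fragment 4: offset=7 data="tR" -> buffer=Xq?????tR???XAwLtM -> prefix_len=2
Fragment 5: offset=9 data="DQk" -> buffer=Xq?????tRDQkXAwLtM -> prefix_len=2
Fragment 6: offset=2 data="wMqlW" -> buffer=XqwMqlWtRDQkXAwLtM -> prefix_len=18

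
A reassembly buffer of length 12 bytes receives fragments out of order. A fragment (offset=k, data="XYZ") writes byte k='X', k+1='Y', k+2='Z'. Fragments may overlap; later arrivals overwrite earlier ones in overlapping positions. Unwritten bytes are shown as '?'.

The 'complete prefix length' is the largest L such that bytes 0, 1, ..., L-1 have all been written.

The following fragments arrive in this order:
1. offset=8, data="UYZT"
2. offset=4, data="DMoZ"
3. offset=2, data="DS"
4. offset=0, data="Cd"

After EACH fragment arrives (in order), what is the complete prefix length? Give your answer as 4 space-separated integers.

Answer: 0 0 0 12

Derivation:
Fragment 1: offset=8 data="UYZT" -> buffer=????????UYZT -> prefix_len=0
Fragment 2: offset=4 data="DMoZ" -> buffer=????DMoZUYZT -> prefix_len=0
Fragment 3: offset=2 data="DS" -> buffer=??DSDMoZUYZT -> prefix_len=0
Fragment 4: offset=0 data="Cd" -> buffer=CdDSDMoZUYZT -> prefix_len=12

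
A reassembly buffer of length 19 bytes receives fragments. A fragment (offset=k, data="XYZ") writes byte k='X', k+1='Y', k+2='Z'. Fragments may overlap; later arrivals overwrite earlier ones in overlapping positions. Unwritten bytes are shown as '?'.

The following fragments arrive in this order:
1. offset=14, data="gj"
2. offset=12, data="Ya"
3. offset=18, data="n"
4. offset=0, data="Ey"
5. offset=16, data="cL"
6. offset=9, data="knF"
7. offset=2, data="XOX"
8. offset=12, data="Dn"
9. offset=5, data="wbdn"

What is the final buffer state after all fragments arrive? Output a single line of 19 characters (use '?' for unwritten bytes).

Answer: EyXOXwbdnknFDngjcLn

Derivation:
Fragment 1: offset=14 data="gj" -> buffer=??????????????gj???
Fragment 2: offset=12 data="Ya" -> buffer=????????????Yagj???
Fragment 3: offset=18 data="n" -> buffer=????????????Yagj??n
Fragment 4: offset=0 data="Ey" -> buffer=Ey??????????Yagj??n
Fragment 5: offset=16 data="cL" -> buffer=Ey??????????YagjcLn
Fragment 6: offset=9 data="knF" -> buffer=Ey???????knFYagjcLn
Fragment 7: offset=2 data="XOX" -> buffer=EyXOX????knFYagjcLn
Fragment 8: offset=12 data="Dn" -> buffer=EyXOX????knFDngjcLn
Fragment 9: offset=5 data="wbdn" -> buffer=EyXOXwbdnknFDngjcLn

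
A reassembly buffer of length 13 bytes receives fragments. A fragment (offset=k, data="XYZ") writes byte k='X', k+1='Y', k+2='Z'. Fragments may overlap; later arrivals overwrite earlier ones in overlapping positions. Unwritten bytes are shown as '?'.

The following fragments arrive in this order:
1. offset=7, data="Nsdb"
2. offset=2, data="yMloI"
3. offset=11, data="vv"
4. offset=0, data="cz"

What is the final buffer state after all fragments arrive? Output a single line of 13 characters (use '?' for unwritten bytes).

Answer: czyMloINsdbvv

Derivation:
Fragment 1: offset=7 data="Nsdb" -> buffer=???????Nsdb??
Fragment 2: offset=2 data="yMloI" -> buffer=??yMloINsdb??
Fragment 3: offset=11 data="vv" -> buffer=??yMloINsdbvv
Fragment 4: offset=0 data="cz" -> buffer=czyMloINsdbvv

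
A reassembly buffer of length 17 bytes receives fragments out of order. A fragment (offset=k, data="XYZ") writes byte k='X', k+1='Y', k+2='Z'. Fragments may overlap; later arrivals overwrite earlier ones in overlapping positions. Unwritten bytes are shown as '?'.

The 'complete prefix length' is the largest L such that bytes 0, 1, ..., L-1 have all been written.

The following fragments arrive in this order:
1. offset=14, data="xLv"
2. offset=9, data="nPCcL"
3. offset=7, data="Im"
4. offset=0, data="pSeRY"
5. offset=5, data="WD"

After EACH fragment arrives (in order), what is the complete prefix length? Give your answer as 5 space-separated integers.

Answer: 0 0 0 5 17

Derivation:
Fragment 1: offset=14 data="xLv" -> buffer=??????????????xLv -> prefix_len=0
Fragment 2: offset=9 data="nPCcL" -> buffer=?????????nPCcLxLv -> prefix_len=0
Fragment 3: offset=7 data="Im" -> buffer=???????ImnPCcLxLv -> prefix_len=0
Fragment 4: offset=0 data="pSeRY" -> buffer=pSeRY??ImnPCcLxLv -> prefix_len=5
Fragment 5: offset=5 data="WD" -> buffer=pSeRYWDImnPCcLxLv -> prefix_len=17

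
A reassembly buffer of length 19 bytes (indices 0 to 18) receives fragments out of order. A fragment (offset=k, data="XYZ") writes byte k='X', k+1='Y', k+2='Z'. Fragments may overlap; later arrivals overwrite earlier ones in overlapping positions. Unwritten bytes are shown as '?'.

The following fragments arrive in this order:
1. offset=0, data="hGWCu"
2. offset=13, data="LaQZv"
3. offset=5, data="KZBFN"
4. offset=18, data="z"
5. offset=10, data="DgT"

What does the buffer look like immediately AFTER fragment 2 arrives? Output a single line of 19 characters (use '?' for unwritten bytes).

Answer: hGWCu????????LaQZv?

Derivation:
Fragment 1: offset=0 data="hGWCu" -> buffer=hGWCu??????????????
Fragment 2: offset=13 data="LaQZv" -> buffer=hGWCu????????LaQZv?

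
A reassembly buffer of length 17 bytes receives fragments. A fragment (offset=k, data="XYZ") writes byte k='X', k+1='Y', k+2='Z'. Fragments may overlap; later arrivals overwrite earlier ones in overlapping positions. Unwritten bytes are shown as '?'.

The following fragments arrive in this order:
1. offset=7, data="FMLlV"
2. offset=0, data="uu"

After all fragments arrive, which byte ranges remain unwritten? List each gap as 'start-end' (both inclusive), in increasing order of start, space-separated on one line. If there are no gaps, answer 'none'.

Fragment 1: offset=7 len=5
Fragment 2: offset=0 len=2
Gaps: 2-6 12-16

Answer: 2-6 12-16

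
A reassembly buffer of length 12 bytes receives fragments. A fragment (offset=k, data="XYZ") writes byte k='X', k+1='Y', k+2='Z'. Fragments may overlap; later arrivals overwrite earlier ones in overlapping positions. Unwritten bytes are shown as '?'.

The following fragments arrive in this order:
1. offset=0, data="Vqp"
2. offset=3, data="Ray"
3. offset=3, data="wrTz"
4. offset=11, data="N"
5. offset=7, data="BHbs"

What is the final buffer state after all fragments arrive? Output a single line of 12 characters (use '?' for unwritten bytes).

Fragment 1: offset=0 data="Vqp" -> buffer=Vqp?????????
Fragment 2: offset=3 data="Ray" -> buffer=VqpRay??????
Fragment 3: offset=3 data="wrTz" -> buffer=VqpwrTz?????
Fragment 4: offset=11 data="N" -> buffer=VqpwrTz????N
Fragment 5: offset=7 data="BHbs" -> buffer=VqpwrTzBHbsN

Answer: VqpwrTzBHbsN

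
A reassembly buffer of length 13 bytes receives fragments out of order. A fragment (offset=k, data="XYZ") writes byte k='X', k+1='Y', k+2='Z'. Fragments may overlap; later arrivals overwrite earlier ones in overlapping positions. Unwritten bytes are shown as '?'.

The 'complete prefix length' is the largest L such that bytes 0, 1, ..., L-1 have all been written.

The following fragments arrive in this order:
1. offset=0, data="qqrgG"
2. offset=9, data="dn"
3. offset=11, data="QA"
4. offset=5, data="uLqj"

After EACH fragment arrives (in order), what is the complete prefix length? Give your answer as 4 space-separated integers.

Answer: 5 5 5 13

Derivation:
Fragment 1: offset=0 data="qqrgG" -> buffer=qqrgG???????? -> prefix_len=5
Fragment 2: offset=9 data="dn" -> buffer=qqrgG????dn?? -> prefix_len=5
Fragment 3: offset=11 data="QA" -> buffer=qqrgG????dnQA -> prefix_len=5
Fragment 4: offset=5 data="uLqj" -> buffer=qqrgGuLqjdnQA -> prefix_len=13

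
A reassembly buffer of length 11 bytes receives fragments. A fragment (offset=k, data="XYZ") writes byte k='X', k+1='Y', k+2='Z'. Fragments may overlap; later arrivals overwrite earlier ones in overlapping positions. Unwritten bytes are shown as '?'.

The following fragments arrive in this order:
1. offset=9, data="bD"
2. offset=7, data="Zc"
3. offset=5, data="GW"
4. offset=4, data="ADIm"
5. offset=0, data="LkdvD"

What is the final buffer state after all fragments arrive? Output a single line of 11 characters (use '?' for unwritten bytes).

Answer: LkdvDDImcbD

Derivation:
Fragment 1: offset=9 data="bD" -> buffer=?????????bD
Fragment 2: offset=7 data="Zc" -> buffer=???????ZcbD
Fragment 3: offset=5 data="GW" -> buffer=?????GWZcbD
Fragment 4: offset=4 data="ADIm" -> buffer=????ADImcbD
Fragment 5: offset=0 data="LkdvD" -> buffer=LkdvDDImcbD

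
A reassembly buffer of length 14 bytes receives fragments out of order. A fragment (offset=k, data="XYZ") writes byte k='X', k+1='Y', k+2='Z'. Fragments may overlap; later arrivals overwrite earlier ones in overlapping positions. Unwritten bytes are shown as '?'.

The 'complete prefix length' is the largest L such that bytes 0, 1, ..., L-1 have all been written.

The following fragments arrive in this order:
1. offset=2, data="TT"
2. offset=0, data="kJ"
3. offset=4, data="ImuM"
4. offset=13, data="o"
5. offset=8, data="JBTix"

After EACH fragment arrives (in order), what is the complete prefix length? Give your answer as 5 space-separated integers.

Answer: 0 4 8 8 14

Derivation:
Fragment 1: offset=2 data="TT" -> buffer=??TT?????????? -> prefix_len=0
Fragment 2: offset=0 data="kJ" -> buffer=kJTT?????????? -> prefix_len=4
Fragment 3: offset=4 data="ImuM" -> buffer=kJTTImuM?????? -> prefix_len=8
Fragment 4: offset=13 data="o" -> buffer=kJTTImuM?????o -> prefix_len=8
Fragment 5: offset=8 data="JBTix" -> buffer=kJTTImuMJBTixo -> prefix_len=14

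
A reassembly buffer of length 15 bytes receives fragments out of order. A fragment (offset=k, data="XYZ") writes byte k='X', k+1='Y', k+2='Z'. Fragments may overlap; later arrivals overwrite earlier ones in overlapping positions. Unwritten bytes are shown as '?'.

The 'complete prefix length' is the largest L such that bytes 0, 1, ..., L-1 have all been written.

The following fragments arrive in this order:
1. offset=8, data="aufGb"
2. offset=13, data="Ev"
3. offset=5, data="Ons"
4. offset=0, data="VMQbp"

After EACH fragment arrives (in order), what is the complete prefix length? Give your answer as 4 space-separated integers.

Fragment 1: offset=8 data="aufGb" -> buffer=????????aufGb?? -> prefix_len=0
Fragment 2: offset=13 data="Ev" -> buffer=????????aufGbEv -> prefix_len=0
Fragment 3: offset=5 data="Ons" -> buffer=?????OnsaufGbEv -> prefix_len=0
Fragment 4: offset=0 data="VMQbp" -> buffer=VMQbpOnsaufGbEv -> prefix_len=15

Answer: 0 0 0 15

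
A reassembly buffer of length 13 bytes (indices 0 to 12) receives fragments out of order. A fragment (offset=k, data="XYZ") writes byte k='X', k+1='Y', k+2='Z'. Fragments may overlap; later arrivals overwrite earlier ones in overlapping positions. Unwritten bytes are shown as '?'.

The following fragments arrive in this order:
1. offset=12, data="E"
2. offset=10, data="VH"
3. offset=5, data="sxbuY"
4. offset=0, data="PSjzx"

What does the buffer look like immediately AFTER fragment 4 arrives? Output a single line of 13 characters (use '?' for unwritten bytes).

Fragment 1: offset=12 data="E" -> buffer=????????????E
Fragment 2: offset=10 data="VH" -> buffer=??????????VHE
Fragment 3: offset=5 data="sxbuY" -> buffer=?????sxbuYVHE
Fragment 4: offset=0 data="PSjzx" -> buffer=PSjzxsxbuYVHE

Answer: PSjzxsxbuYVHE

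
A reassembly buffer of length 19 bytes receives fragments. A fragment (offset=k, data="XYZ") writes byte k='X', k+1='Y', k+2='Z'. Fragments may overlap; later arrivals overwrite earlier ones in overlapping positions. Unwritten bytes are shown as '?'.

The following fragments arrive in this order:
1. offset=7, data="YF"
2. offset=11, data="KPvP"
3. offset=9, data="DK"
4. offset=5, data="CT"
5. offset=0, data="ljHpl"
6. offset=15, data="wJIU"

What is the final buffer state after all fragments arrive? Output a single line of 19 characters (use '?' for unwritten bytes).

Fragment 1: offset=7 data="YF" -> buffer=???????YF??????????
Fragment 2: offset=11 data="KPvP" -> buffer=???????YF??KPvP????
Fragment 3: offset=9 data="DK" -> buffer=???????YFDKKPvP????
Fragment 4: offset=5 data="CT" -> buffer=?????CTYFDKKPvP????
Fragment 5: offset=0 data="ljHpl" -> buffer=ljHplCTYFDKKPvP????
Fragment 6: offset=15 data="wJIU" -> buffer=ljHplCTYFDKKPvPwJIU

Answer: ljHplCTYFDKKPvPwJIU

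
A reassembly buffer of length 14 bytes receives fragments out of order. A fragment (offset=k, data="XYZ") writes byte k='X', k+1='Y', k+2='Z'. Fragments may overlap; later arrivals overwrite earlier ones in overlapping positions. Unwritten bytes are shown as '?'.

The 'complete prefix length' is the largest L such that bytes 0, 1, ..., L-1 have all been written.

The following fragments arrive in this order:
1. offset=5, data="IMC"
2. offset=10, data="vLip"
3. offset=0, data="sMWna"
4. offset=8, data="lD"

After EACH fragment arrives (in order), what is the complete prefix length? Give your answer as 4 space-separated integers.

Fragment 1: offset=5 data="IMC" -> buffer=?????IMC?????? -> prefix_len=0
Fragment 2: offset=10 data="vLip" -> buffer=?????IMC??vLip -> prefix_len=0
Fragment 3: offset=0 data="sMWna" -> buffer=sMWnaIMC??vLip -> prefix_len=8
Fragment 4: offset=8 data="lD" -> buffer=sMWnaIMClDvLip -> prefix_len=14

Answer: 0 0 8 14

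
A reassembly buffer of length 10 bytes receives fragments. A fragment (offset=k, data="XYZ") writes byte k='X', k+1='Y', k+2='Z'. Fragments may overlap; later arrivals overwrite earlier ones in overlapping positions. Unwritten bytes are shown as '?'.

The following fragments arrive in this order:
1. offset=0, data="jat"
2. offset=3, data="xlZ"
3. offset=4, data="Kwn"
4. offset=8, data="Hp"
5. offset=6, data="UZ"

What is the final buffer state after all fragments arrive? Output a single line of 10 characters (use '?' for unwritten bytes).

Fragment 1: offset=0 data="jat" -> buffer=jat???????
Fragment 2: offset=3 data="xlZ" -> buffer=jatxlZ????
Fragment 3: offset=4 data="Kwn" -> buffer=jatxKwn???
Fragment 4: offset=8 data="Hp" -> buffer=jatxKwn?Hp
Fragment 5: offset=6 data="UZ" -> buffer=jatxKwUZHp

Answer: jatxKwUZHp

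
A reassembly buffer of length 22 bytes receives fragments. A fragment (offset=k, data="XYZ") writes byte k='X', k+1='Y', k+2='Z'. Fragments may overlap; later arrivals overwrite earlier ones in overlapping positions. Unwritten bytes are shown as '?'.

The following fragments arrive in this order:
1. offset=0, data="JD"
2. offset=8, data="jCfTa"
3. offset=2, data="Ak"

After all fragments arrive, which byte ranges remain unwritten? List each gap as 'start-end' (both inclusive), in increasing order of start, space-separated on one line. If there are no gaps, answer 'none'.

Answer: 4-7 13-21

Derivation:
Fragment 1: offset=0 len=2
Fragment 2: offset=8 len=5
Fragment 3: offset=2 len=2
Gaps: 4-7 13-21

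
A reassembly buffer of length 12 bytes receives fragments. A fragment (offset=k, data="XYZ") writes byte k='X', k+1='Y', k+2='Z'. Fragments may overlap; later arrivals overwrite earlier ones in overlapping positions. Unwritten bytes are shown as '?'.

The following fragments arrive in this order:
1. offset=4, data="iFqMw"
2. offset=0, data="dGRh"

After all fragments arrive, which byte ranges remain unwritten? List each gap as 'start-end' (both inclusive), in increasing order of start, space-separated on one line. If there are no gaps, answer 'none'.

Answer: 9-11

Derivation:
Fragment 1: offset=4 len=5
Fragment 2: offset=0 len=4
Gaps: 9-11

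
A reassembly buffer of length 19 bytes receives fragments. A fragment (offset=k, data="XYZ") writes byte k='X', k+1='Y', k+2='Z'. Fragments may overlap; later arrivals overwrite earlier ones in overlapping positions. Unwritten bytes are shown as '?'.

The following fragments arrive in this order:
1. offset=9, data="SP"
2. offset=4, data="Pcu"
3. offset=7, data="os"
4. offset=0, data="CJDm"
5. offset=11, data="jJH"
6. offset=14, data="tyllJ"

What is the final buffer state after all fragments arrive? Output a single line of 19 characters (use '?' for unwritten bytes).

Answer: CJDmPcuosSPjJHtyllJ

Derivation:
Fragment 1: offset=9 data="SP" -> buffer=?????????SP????????
Fragment 2: offset=4 data="Pcu" -> buffer=????Pcu??SP????????
Fragment 3: offset=7 data="os" -> buffer=????PcuosSP????????
Fragment 4: offset=0 data="CJDm" -> buffer=CJDmPcuosSP????????
Fragment 5: offset=11 data="jJH" -> buffer=CJDmPcuosSPjJH?????
Fragment 6: offset=14 data="tyllJ" -> buffer=CJDmPcuosSPjJHtyllJ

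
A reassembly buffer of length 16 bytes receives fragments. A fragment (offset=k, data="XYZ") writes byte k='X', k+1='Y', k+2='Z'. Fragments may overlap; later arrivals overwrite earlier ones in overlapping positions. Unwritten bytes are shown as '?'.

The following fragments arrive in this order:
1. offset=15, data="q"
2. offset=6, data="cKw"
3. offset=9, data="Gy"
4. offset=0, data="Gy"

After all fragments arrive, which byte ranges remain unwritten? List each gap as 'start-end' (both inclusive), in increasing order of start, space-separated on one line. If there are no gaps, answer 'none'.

Fragment 1: offset=15 len=1
Fragment 2: offset=6 len=3
Fragment 3: offset=9 len=2
Fragment 4: offset=0 len=2
Gaps: 2-5 11-14

Answer: 2-5 11-14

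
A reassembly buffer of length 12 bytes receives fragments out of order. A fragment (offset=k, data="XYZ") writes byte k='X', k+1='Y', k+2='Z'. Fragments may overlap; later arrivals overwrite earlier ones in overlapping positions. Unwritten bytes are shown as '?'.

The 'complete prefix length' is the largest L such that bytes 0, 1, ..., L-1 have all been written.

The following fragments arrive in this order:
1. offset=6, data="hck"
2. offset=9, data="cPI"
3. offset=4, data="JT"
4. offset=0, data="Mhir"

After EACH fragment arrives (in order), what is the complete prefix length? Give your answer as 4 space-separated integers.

Fragment 1: offset=6 data="hck" -> buffer=??????hck??? -> prefix_len=0
Fragment 2: offset=9 data="cPI" -> buffer=??????hckcPI -> prefix_len=0
Fragment 3: offset=4 data="JT" -> buffer=????JThckcPI -> prefix_len=0
Fragment 4: offset=0 data="Mhir" -> buffer=MhirJThckcPI -> prefix_len=12

Answer: 0 0 0 12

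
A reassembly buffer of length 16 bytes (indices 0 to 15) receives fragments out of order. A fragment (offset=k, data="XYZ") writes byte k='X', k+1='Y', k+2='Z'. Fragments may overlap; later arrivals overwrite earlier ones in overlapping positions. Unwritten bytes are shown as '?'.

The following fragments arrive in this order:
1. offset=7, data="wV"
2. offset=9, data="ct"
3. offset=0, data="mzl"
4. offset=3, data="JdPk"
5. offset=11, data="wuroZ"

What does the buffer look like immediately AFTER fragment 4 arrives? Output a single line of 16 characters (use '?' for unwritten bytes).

Answer: mzlJdPkwVct?????

Derivation:
Fragment 1: offset=7 data="wV" -> buffer=???????wV???????
Fragment 2: offset=9 data="ct" -> buffer=???????wVct?????
Fragment 3: offset=0 data="mzl" -> buffer=mzl????wVct?????
Fragment 4: offset=3 data="JdPk" -> buffer=mzlJdPkwVct?????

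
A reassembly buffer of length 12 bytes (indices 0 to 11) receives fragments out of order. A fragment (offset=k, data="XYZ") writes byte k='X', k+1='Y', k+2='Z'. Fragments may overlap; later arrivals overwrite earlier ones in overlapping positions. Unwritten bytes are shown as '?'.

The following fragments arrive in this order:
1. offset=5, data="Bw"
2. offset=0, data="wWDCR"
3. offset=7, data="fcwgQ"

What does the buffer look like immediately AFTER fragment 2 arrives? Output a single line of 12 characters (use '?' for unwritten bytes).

Fragment 1: offset=5 data="Bw" -> buffer=?????Bw?????
Fragment 2: offset=0 data="wWDCR" -> buffer=wWDCRBw?????

Answer: wWDCRBw?????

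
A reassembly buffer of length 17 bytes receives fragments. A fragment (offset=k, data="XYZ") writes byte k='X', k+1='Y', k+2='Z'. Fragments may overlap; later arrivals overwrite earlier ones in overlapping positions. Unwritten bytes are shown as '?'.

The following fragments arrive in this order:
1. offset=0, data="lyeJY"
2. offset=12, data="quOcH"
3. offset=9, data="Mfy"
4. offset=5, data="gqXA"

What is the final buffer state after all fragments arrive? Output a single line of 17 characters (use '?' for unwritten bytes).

Answer: lyeJYgqXAMfyquOcH

Derivation:
Fragment 1: offset=0 data="lyeJY" -> buffer=lyeJY????????????
Fragment 2: offset=12 data="quOcH" -> buffer=lyeJY???????quOcH
Fragment 3: offset=9 data="Mfy" -> buffer=lyeJY????MfyquOcH
Fragment 4: offset=5 data="gqXA" -> buffer=lyeJYgqXAMfyquOcH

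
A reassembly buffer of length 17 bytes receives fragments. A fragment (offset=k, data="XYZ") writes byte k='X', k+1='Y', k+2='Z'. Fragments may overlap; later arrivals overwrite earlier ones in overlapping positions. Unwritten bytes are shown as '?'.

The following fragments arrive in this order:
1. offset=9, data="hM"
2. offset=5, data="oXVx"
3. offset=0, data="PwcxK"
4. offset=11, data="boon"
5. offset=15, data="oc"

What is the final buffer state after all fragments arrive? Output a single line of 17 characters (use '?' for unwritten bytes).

Fragment 1: offset=9 data="hM" -> buffer=?????????hM??????
Fragment 2: offset=5 data="oXVx" -> buffer=?????oXVxhM??????
Fragment 3: offset=0 data="PwcxK" -> buffer=PwcxKoXVxhM??????
Fragment 4: offset=11 data="boon" -> buffer=PwcxKoXVxhMboon??
Fragment 5: offset=15 data="oc" -> buffer=PwcxKoXVxhMboonoc

Answer: PwcxKoXVxhMboonoc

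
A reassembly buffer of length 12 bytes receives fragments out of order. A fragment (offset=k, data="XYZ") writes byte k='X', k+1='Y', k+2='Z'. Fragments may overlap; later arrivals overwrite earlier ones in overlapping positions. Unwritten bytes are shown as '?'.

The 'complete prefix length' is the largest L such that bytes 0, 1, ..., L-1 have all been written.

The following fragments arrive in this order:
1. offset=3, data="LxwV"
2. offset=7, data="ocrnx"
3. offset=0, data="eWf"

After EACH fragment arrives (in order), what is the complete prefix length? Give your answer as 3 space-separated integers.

Answer: 0 0 12

Derivation:
Fragment 1: offset=3 data="LxwV" -> buffer=???LxwV????? -> prefix_len=0
Fragment 2: offset=7 data="ocrnx" -> buffer=???LxwVocrnx -> prefix_len=0
Fragment 3: offset=0 data="eWf" -> buffer=eWfLxwVocrnx -> prefix_len=12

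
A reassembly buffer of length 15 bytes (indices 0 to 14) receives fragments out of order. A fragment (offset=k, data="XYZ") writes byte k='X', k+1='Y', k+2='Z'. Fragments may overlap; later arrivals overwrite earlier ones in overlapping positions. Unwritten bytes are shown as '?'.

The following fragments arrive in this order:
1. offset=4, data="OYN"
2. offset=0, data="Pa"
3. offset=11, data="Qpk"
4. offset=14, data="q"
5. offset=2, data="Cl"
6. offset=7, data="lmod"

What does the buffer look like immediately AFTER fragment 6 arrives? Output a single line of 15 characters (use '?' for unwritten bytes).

Answer: PaClOYNlmodQpkq

Derivation:
Fragment 1: offset=4 data="OYN" -> buffer=????OYN????????
Fragment 2: offset=0 data="Pa" -> buffer=Pa??OYN????????
Fragment 3: offset=11 data="Qpk" -> buffer=Pa??OYN????Qpk?
Fragment 4: offset=14 data="q" -> buffer=Pa??OYN????Qpkq
Fragment 5: offset=2 data="Cl" -> buffer=PaClOYN????Qpkq
Fragment 6: offset=7 data="lmod" -> buffer=PaClOYNlmodQpkq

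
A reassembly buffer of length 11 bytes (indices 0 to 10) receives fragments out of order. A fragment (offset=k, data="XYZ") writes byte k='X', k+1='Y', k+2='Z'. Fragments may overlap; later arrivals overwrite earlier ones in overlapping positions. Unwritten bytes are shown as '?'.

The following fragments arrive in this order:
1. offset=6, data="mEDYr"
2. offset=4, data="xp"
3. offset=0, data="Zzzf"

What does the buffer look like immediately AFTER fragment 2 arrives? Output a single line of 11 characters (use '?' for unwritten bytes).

Fragment 1: offset=6 data="mEDYr" -> buffer=??????mEDYr
Fragment 2: offset=4 data="xp" -> buffer=????xpmEDYr

Answer: ????xpmEDYr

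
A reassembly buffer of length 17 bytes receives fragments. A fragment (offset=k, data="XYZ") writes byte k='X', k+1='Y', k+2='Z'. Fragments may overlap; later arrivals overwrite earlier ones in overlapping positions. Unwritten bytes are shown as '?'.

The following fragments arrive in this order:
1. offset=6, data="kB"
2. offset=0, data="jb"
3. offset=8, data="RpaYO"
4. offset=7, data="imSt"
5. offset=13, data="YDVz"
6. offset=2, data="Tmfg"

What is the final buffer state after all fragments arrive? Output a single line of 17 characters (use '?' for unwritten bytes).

Answer: jbTmfgkimStYOYDVz

Derivation:
Fragment 1: offset=6 data="kB" -> buffer=??????kB?????????
Fragment 2: offset=0 data="jb" -> buffer=jb????kB?????????
Fragment 3: offset=8 data="RpaYO" -> buffer=jb????kBRpaYO????
Fragment 4: offset=7 data="imSt" -> buffer=jb????kimStYO????
Fragment 5: offset=13 data="YDVz" -> buffer=jb????kimStYOYDVz
Fragment 6: offset=2 data="Tmfg" -> buffer=jbTmfgkimStYOYDVz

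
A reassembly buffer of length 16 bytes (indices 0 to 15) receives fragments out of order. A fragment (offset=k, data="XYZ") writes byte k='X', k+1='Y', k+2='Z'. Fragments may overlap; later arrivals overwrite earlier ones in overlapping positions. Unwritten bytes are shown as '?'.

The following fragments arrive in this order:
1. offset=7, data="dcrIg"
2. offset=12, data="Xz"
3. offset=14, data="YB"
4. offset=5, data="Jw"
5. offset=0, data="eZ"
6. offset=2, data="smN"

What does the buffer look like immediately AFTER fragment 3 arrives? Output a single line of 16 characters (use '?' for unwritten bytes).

Fragment 1: offset=7 data="dcrIg" -> buffer=???????dcrIg????
Fragment 2: offset=12 data="Xz" -> buffer=???????dcrIgXz??
Fragment 3: offset=14 data="YB" -> buffer=???????dcrIgXzYB

Answer: ???????dcrIgXzYB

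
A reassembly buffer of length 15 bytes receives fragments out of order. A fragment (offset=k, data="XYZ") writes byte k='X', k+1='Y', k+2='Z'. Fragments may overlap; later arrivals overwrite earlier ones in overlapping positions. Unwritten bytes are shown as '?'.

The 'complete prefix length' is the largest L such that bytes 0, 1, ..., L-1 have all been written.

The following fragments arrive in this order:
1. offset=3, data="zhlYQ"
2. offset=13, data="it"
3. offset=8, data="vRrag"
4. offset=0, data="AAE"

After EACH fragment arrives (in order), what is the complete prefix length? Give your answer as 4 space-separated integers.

Fragment 1: offset=3 data="zhlYQ" -> buffer=???zhlYQ??????? -> prefix_len=0
Fragment 2: offset=13 data="it" -> buffer=???zhlYQ?????it -> prefix_len=0
Fragment 3: offset=8 data="vRrag" -> buffer=???zhlYQvRragit -> prefix_len=0
Fragment 4: offset=0 data="AAE" -> buffer=AAEzhlYQvRragit -> prefix_len=15

Answer: 0 0 0 15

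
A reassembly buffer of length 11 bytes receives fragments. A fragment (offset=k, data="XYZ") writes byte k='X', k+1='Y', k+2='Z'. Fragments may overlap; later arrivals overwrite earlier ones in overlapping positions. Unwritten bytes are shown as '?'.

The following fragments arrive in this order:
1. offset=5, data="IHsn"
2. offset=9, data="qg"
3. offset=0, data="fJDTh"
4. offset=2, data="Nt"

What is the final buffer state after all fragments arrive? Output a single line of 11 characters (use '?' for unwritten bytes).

Answer: fJNthIHsnqg

Derivation:
Fragment 1: offset=5 data="IHsn" -> buffer=?????IHsn??
Fragment 2: offset=9 data="qg" -> buffer=?????IHsnqg
Fragment 3: offset=0 data="fJDTh" -> buffer=fJDThIHsnqg
Fragment 4: offset=2 data="Nt" -> buffer=fJNthIHsnqg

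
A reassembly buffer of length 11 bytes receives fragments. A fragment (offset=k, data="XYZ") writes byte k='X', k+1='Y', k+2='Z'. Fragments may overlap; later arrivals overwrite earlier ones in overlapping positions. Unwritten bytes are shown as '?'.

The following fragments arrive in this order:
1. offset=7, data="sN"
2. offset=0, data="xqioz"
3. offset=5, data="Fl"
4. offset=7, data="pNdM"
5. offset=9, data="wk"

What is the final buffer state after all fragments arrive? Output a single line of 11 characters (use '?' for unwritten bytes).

Answer: xqiozFlpNwk

Derivation:
Fragment 1: offset=7 data="sN" -> buffer=???????sN??
Fragment 2: offset=0 data="xqioz" -> buffer=xqioz??sN??
Fragment 3: offset=5 data="Fl" -> buffer=xqiozFlsN??
Fragment 4: offset=7 data="pNdM" -> buffer=xqiozFlpNdM
Fragment 5: offset=9 data="wk" -> buffer=xqiozFlpNwk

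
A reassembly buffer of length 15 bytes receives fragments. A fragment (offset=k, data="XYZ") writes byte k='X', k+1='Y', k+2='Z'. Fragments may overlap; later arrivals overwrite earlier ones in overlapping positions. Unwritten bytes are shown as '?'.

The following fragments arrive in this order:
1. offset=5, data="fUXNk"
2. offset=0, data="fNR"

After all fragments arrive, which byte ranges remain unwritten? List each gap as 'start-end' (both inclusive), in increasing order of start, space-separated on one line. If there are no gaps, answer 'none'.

Fragment 1: offset=5 len=5
Fragment 2: offset=0 len=3
Gaps: 3-4 10-14

Answer: 3-4 10-14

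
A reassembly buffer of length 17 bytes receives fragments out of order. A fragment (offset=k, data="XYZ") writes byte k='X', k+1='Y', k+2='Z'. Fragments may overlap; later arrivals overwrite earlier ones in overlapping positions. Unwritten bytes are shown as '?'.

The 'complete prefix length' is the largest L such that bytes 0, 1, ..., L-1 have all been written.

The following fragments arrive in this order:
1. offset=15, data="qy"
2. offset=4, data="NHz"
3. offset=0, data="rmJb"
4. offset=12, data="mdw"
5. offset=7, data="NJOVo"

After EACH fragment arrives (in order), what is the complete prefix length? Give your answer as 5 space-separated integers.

Fragment 1: offset=15 data="qy" -> buffer=???????????????qy -> prefix_len=0
Fragment 2: offset=4 data="NHz" -> buffer=????NHz????????qy -> prefix_len=0
Fragment 3: offset=0 data="rmJb" -> buffer=rmJbNHz????????qy -> prefix_len=7
Fragment 4: offset=12 data="mdw" -> buffer=rmJbNHz?????mdwqy -> prefix_len=7
Fragment 5: offset=7 data="NJOVo" -> buffer=rmJbNHzNJOVomdwqy -> prefix_len=17

Answer: 0 0 7 7 17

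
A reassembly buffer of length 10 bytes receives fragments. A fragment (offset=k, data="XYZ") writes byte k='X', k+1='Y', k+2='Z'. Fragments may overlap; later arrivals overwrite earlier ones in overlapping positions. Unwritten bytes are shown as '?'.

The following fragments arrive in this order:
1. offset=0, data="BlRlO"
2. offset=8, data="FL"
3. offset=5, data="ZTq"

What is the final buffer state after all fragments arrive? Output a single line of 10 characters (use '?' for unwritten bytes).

Answer: BlRlOZTqFL

Derivation:
Fragment 1: offset=0 data="BlRlO" -> buffer=BlRlO?????
Fragment 2: offset=8 data="FL" -> buffer=BlRlO???FL
Fragment 3: offset=5 data="ZTq" -> buffer=BlRlOZTqFL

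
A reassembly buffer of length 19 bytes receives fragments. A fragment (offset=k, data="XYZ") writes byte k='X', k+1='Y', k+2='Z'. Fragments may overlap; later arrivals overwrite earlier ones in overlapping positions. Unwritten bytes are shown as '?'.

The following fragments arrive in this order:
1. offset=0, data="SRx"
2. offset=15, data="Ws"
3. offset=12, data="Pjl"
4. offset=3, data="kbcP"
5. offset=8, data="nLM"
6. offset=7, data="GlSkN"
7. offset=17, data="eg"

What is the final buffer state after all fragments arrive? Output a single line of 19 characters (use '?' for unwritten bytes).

Fragment 1: offset=0 data="SRx" -> buffer=SRx????????????????
Fragment 2: offset=15 data="Ws" -> buffer=SRx????????????Ws??
Fragment 3: offset=12 data="Pjl" -> buffer=SRx?????????PjlWs??
Fragment 4: offset=3 data="kbcP" -> buffer=SRxkbcP?????PjlWs??
Fragment 5: offset=8 data="nLM" -> buffer=SRxkbcP?nLM?PjlWs??
Fragment 6: offset=7 data="GlSkN" -> buffer=SRxkbcPGlSkNPjlWs??
Fragment 7: offset=17 data="eg" -> buffer=SRxkbcPGlSkNPjlWseg

Answer: SRxkbcPGlSkNPjlWseg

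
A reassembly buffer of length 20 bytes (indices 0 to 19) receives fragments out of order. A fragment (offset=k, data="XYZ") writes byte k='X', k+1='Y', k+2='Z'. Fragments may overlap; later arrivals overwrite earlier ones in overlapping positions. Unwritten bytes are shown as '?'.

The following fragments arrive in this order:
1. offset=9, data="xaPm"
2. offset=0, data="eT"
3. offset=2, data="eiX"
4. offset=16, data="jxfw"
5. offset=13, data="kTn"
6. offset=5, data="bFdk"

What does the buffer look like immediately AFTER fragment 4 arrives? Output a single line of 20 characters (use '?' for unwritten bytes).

Fragment 1: offset=9 data="xaPm" -> buffer=?????????xaPm???????
Fragment 2: offset=0 data="eT" -> buffer=eT???????xaPm???????
Fragment 3: offset=2 data="eiX" -> buffer=eTeiX????xaPm???????
Fragment 4: offset=16 data="jxfw" -> buffer=eTeiX????xaPm???jxfw

Answer: eTeiX????xaPm???jxfw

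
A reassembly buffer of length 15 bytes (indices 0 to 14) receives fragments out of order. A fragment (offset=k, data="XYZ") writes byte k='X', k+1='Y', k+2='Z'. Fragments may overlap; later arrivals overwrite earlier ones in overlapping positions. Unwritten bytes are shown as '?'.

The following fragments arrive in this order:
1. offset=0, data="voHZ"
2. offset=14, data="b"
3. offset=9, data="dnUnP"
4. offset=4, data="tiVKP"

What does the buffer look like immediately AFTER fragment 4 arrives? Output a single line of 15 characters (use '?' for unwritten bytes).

Fragment 1: offset=0 data="voHZ" -> buffer=voHZ???????????
Fragment 2: offset=14 data="b" -> buffer=voHZ??????????b
Fragment 3: offset=9 data="dnUnP" -> buffer=voHZ?????dnUnPb
Fragment 4: offset=4 data="tiVKP" -> buffer=voHZtiVKPdnUnPb

Answer: voHZtiVKPdnUnPb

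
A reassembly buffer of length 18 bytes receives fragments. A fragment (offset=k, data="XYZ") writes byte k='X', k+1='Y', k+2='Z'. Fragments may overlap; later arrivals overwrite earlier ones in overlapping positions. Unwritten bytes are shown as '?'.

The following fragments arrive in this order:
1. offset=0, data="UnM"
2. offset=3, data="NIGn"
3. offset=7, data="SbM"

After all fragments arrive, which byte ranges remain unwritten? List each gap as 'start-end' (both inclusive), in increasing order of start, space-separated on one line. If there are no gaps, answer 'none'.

Fragment 1: offset=0 len=3
Fragment 2: offset=3 len=4
Fragment 3: offset=7 len=3
Gaps: 10-17

Answer: 10-17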